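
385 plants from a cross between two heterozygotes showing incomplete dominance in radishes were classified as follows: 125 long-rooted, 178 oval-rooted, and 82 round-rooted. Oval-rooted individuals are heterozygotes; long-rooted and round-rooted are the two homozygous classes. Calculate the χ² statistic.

11.790

With incomplete dominance, a heterozygote × heterozygote cross gives a 1:2:1 phenotypic ratio.
The 1:2:1 ratio has 4 parts, so with N = 385 the expected counts are:
  long-rooted: 385 × 1/4 = 96.25
  oval-rooted: 385 × 2/4 = 192.5
  round-rooted: 385 × 1/4 = 96.25
χ² = Σ (O − E)² / E
  long-rooted: (125 − 96.25)² / 96.25 = 8.5877
  oval-rooted: (178 − 192.5)² / 192.5 = 1.0922
  round-rooted: (82 − 96.25)² / 96.25 = 2.1097
χ² = 8.5877 + 1.0922 + 2.1097 = 11.7896 ≈ 11.790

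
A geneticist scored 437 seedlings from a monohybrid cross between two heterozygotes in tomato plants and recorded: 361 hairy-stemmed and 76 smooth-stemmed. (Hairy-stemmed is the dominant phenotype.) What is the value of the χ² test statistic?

For a monohybrid cross between heterozygotes with complete dominance, the expected phenotypic ratio is 3:1.
Under the 3:1 hypothesis (Σ ratio = 4, N = 437):
  hairy-stemmed: 437 × 3/4 = 327.75
  smooth-stemmed: 437 × 1/4 = 109.25
χ² = Σ (O − E)² / E
  hairy-stemmed: (361 − 327.75)² / 327.75 = 3.3732
  smooth-stemmed: (76 − 109.25)² / 109.25 = 10.1196
χ² = 3.3732 + 10.1196 = 13.4928 ≈ 13.493

13.493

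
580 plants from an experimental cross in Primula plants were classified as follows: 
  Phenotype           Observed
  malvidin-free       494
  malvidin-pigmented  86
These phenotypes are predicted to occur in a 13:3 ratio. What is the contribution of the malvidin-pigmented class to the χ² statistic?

Under the 13:3 hypothesis (Σ ratio = 16, N = 580):
  malvidin-free: 580 × 13/16 = 471.25
  malvidin-pigmented: 580 × 3/16 = 108.75
Contribution of malvidin-pigmented: (86 − 108.75)² / 108.75 = 4.7592

4.759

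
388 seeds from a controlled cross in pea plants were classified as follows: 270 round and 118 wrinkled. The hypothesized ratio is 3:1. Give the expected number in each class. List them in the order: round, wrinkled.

Expected counts for N = 388 under a 3:1 ratio (total parts = 4):
  round: 388 × 3/4 = 291
  wrinkled: 388 × 1/4 = 97

291, 97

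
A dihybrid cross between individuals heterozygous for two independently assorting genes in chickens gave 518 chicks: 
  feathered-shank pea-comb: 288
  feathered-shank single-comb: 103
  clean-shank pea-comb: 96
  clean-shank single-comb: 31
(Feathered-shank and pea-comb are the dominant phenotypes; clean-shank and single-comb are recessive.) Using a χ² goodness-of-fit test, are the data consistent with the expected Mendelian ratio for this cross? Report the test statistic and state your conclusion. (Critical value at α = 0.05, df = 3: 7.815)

0.466; consistent

A dihybrid F₂ with independent assortment and complete dominance at both loci gives a 9:3:3:1 phenotypic ratio.
Total ratio parts = 16. Expected numbers out of 518:
  feathered-shank pea-comb: 518 × 9/16 = 291.375
  feathered-shank single-comb: 518 × 3/16 = 97.125
  clean-shank pea-comb: 518 × 3/16 = 97.125
  clean-shank single-comb: 518 × 1/16 = 32.375
χ² = Σ (O − E)² / E
  feathered-shank pea-comb: (288 − 291.375)² / 291.375 = 0.0391
  feathered-shank single-comb: (103 − 97.125)² / 97.125 = 0.3554
  clean-shank pea-comb: (96 − 97.125)² / 97.125 = 0.0130
  clean-shank single-comb: (31 − 32.375)² / 32.375 = 0.0584
χ² = 0.0391 + 0.3554 + 0.0130 + 0.0584 = 0.4659 ≈ 0.466
Degrees of freedom = 4 − 1 = 3; critical value at α = 0.05 is 7.815.
Since 0.466 < 7.815, we fail to reject the null hypothesis — the data are consistent with the 9:3:3:1 ratio.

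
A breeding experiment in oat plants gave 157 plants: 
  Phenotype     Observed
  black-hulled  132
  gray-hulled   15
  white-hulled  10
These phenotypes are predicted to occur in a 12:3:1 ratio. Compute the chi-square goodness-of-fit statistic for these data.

8.809

The 12:3:1 ratio has 16 parts, so with N = 157 the expected counts are:
  black-hulled: 157 × 12/16 = 117.75
  gray-hulled: 157 × 3/16 = 29.4375
  white-hulled: 157 × 1/16 = 9.8125
χ² = Σ (O − E)² / E
  black-hulled: (132 − 117.75)² / 117.75 = 1.7245
  gray-hulled: (15 − 29.4375)² / 29.4375 = 7.0808
  white-hulled: (10 − 9.8125)² / 9.8125 = 0.0036
χ² = 1.7245 + 7.0808 + 0.0036 = 8.8089 ≈ 8.809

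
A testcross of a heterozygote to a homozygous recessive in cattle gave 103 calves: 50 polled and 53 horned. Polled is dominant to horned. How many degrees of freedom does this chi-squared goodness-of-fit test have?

A testcross of a heterozygote (Aa × aa) gives a 1:1 phenotypic ratio.
A goodness-of-fit test with 2 phenotype classes has df = 2 − 1 = 1.

1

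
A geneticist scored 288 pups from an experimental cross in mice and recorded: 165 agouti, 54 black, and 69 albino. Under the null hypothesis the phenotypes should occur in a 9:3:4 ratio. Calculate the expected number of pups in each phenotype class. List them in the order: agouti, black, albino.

Total ratio parts = 16. Expected numbers out of 288:
  agouti: 288 × 9/16 = 162
  black: 288 × 3/16 = 54
  albino: 288 × 4/16 = 72

162, 54, 72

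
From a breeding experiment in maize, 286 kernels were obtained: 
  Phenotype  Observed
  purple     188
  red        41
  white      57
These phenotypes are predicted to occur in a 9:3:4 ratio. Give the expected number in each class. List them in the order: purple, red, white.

The 9:3:4 ratio has 16 parts, so with N = 286 the expected counts are:
  purple: 286 × 9/16 = 160.875
  red: 286 × 3/16 = 53.625
  white: 286 × 4/16 = 71.5

160.875, 53.625, 71.5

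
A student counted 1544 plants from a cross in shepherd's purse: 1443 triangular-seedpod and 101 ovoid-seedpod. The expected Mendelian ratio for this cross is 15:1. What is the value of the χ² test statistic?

Total ratio parts = 16. Expected numbers out of 1544:
  triangular-seedpod: 1544 × 15/16 = 1447.5
  ovoid-seedpod: 1544 × 1/16 = 96.5
χ² = Σ (O − E)² / E
  triangular-seedpod: (1443 − 1447.5)² / 1447.5 = 0.0140
  ovoid-seedpod: (101 − 96.5)² / 96.5 = 0.2098
χ² = 0.0140 + 0.2098 = 0.2238 ≈ 0.224

0.224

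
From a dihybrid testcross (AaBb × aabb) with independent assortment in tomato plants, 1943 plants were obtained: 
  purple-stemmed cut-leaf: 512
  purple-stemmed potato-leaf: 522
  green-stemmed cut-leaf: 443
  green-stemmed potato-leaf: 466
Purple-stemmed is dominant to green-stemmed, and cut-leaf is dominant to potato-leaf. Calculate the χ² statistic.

8.689

A dihybrid testcross with independent assortment gives a 1:1:1:1 ratio.
The 1:1:1:1 ratio has 4 parts, so with N = 1943 the expected counts are:
  purple-stemmed cut-leaf: 1943 × 1/4 = 485.75
  purple-stemmed potato-leaf: 1943 × 1/4 = 485.75
  green-stemmed cut-leaf: 1943 × 1/4 = 485.75
  green-stemmed potato-leaf: 1943 × 1/4 = 485.75
χ² = Σ (O − E)² / E
  purple-stemmed cut-leaf: (512 − 485.75)² / 485.75 = 1.4186
  purple-stemmed potato-leaf: (522 − 485.75)² / 485.75 = 2.7052
  green-stemmed cut-leaf: (443 − 485.75)² / 485.75 = 3.7624
  green-stemmed potato-leaf: (466 − 485.75)² / 485.75 = 0.8030
χ² = 1.4186 + 2.7052 + 3.7624 + 0.8030 = 8.6892 ≈ 8.689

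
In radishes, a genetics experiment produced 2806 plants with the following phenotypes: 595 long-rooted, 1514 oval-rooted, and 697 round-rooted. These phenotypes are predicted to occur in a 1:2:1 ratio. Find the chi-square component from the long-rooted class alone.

16.169

Total ratio parts = 4. Expected numbers out of 2806:
  long-rooted: 2806 × 1/4 = 701.5
  oval-rooted: 2806 × 2/4 = 1403
  round-rooted: 2806 × 1/4 = 701.5
Contribution of long-rooted: (595 − 701.5)² / 701.5 = 16.1686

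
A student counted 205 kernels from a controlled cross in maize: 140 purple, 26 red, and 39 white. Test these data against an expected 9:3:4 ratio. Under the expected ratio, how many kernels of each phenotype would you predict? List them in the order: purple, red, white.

115.3125, 38.4375, 51.25

Expected counts for N = 205 under a 9:3:4 ratio (total parts = 16):
  purple: 205 × 9/16 = 115.3125
  red: 205 × 3/16 = 38.4375
  white: 205 × 4/16 = 51.25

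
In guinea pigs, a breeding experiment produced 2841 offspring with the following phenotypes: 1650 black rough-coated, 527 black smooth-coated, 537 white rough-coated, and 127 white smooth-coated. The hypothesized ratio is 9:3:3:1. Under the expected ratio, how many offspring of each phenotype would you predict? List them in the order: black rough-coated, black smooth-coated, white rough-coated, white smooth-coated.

1598.0625, 532.6875, 532.6875, 177.5625

Expected counts for N = 2841 under a 9:3:3:1 ratio (total parts = 16):
  black rough-coated: 2841 × 9/16 = 1598.0625
  black smooth-coated: 2841 × 3/16 = 532.6875
  white rough-coated: 2841 × 3/16 = 532.6875
  white smooth-coated: 2841 × 1/16 = 177.5625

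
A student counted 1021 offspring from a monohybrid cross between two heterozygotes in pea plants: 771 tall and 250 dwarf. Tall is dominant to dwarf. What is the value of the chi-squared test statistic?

For a monohybrid cross between heterozygotes with complete dominance, the expected phenotypic ratio is 3:1.
Total ratio parts = 4. Expected numbers out of 1021:
  tall: 1021 × 3/4 = 765.75
  dwarf: 1021 × 1/4 = 255.25
χ² = Σ (O − E)² / E
  tall: (771 − 765.75)² / 765.75 = 0.0360
  dwarf: (250 − 255.25)² / 255.25 = 0.1080
χ² = 0.0360 + 0.1080 = 0.144

0.144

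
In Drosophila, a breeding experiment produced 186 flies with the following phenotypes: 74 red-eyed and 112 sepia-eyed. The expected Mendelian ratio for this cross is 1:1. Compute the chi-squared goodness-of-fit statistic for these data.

Total ratio parts = 2. Expected numbers out of 186:
  red-eyed: 186 × 1/2 = 93
  sepia-eyed: 186 × 1/2 = 93
χ² = Σ (O − E)² / E
  red-eyed: (74 − 93)² / 93 = 3.8817
  sepia-eyed: (112 − 93)² / 93 = 3.8817
χ² = 3.8817 + 3.8817 = 7.7634 ≈ 7.763

7.763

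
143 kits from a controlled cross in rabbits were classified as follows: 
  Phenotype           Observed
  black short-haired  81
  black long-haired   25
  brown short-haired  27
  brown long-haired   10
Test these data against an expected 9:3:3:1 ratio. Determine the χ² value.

The 9:3:3:1 ratio has 16 parts, so with N = 143 the expected counts are:
  black short-haired: 143 × 9/16 = 80.4375
  black long-haired: 143 × 3/16 = 26.8125
  brown short-haired: 143 × 3/16 = 26.8125
  brown long-haired: 143 × 1/16 = 8.9375
χ² = Σ (O − E)² / E
  black short-haired: (81 − 80.4375)² / 80.4375 = 0.0039
  black long-haired: (25 − 26.8125)² / 26.8125 = 0.1225
  brown short-haired: (27 − 26.8125)² / 26.8125 = 0.0013
  brown long-haired: (10 − 8.9375)² / 8.9375 = 0.1263
χ² = 0.0039 + 0.1225 + 0.0013 + 0.1263 = 0.254

0.254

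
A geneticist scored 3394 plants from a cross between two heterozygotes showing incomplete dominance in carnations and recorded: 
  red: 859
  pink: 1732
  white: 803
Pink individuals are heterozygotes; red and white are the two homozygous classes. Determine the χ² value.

3.292

With incomplete dominance, a heterozygote × heterozygote cross gives a 1:2:1 phenotypic ratio.
The 1:2:1 ratio has 4 parts, so with N = 3394 the expected counts are:
  red: 3394 × 1/4 = 848.5
  pink: 3394 × 2/4 = 1697
  white: 3394 × 1/4 = 848.5
χ² = Σ (O − E)² / E
  red: (859 − 848.5)² / 848.5 = 0.1299
  pink: (1732 − 1697)² / 1697 = 0.7219
  white: (803 − 848.5)² / 848.5 = 2.4399
χ² = 0.1299 + 0.7219 + 2.4399 = 3.2917 ≈ 3.292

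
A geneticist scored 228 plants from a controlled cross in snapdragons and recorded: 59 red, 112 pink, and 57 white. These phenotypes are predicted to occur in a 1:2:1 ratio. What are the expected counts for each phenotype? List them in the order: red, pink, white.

Expected counts for N = 228 under a 1:2:1 ratio (total parts = 4):
  red: 228 × 1/4 = 57
  pink: 228 × 2/4 = 114
  white: 228 × 1/4 = 57

57, 114, 57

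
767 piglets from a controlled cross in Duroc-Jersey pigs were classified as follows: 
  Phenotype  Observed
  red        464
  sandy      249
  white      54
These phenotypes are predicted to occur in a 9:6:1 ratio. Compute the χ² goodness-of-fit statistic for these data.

Total ratio parts = 16. Expected numbers out of 767:
  red: 767 × 9/16 = 431.4375
  sandy: 767 × 6/16 = 287.625
  white: 767 × 1/16 = 47.9375
χ² = Σ (O − E)² / E
  red: (464 − 431.4375)² / 431.4375 = 2.4576
  sandy: (249 − 287.625)² / 287.625 = 5.1869
  white: (54 − 47.9375)² / 47.9375 = 0.7667
χ² = 2.4576 + 5.1869 + 0.7667 = 8.4112 ≈ 8.411

8.411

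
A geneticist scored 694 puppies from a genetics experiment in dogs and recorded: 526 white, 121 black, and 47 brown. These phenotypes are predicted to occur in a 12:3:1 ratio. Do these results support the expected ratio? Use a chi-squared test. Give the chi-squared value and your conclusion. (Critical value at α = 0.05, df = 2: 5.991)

1.001; consistent

Total ratio parts = 16. Expected numbers out of 694:
  white: 694 × 12/16 = 520.5
  black: 694 × 3/16 = 130.125
  brown: 694 × 1/16 = 43.375
χ² = Σ (O − E)² / E
  white: (526 − 520.5)² / 520.5 = 0.0581
  black: (121 − 130.125)² / 130.125 = 0.6399
  brown: (47 − 43.375)² / 43.375 = 0.3030
χ² = 0.0581 + 0.6399 + 0.3030 = 1.001
Degrees of freedom = 3 − 1 = 2; critical value at α = 0.05 is 5.991.
Since 1.001 < 5.991, we fail to reject the null hypothesis — the data are consistent with the 12:3:1 ratio.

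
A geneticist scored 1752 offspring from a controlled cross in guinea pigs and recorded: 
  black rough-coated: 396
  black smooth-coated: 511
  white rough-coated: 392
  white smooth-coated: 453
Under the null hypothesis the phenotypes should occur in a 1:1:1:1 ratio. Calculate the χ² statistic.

Under the 1:1:1:1 hypothesis (Σ ratio = 4, N = 1752):
  black rough-coated: 1752 × 1/4 = 438
  black smooth-coated: 1752 × 1/4 = 438
  white rough-coated: 1752 × 1/4 = 438
  white smooth-coated: 1752 × 1/4 = 438
χ² = Σ (O − E)² / E
  black rough-coated: (396 − 438)² / 438 = 4.0274
  black smooth-coated: (511 − 438)² / 438 = 12.1667
  white rough-coated: (392 − 438)² / 438 = 4.8311
  white smooth-coated: (453 − 438)² / 438 = 0.5137
χ² = 4.0274 + 12.1667 + 4.8311 + 0.5137 = 21.5389 ≈ 21.539

21.539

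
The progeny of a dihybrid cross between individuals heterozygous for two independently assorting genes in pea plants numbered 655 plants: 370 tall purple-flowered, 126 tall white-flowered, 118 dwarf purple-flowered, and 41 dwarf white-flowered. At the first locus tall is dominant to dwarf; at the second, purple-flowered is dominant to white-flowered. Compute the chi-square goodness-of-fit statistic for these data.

0.278

A dihybrid F₂ with independent assortment and complete dominance at both loci gives a 9:3:3:1 phenotypic ratio.
Expected counts for N = 655 under a 9:3:3:1 ratio (total parts = 16):
  tall purple-flowered: 655 × 9/16 = 368.4375
  tall white-flowered: 655 × 3/16 = 122.8125
  dwarf purple-flowered: 655 × 3/16 = 122.8125
  dwarf white-flowered: 655 × 1/16 = 40.9375
χ² = Σ (O − E)² / E
  tall purple-flowered: (370 − 368.4375)² / 368.4375 = 0.0066
  tall white-flowered: (126 − 122.8125)² / 122.8125 = 0.0827
  dwarf purple-flowered: (118 − 122.8125)² / 122.8125 = 0.1886
  dwarf white-flowered: (41 − 40.9375)² / 40.9375 = 0.0001
χ² = 0.0066 + 0.0827 + 0.1886 + 0.0001 = 0.278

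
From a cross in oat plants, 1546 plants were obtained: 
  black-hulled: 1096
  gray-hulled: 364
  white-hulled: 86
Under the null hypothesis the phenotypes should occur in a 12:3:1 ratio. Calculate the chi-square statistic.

The 12:3:1 ratio has 16 parts, so with N = 1546 the expected counts are:
  black-hulled: 1546 × 12/16 = 1159.5
  gray-hulled: 1546 × 3/16 = 289.875
  white-hulled: 1546 × 1/16 = 96.625
χ² = Σ (O − E)² / E
  black-hulled: (1096 − 1159.5)² / 1159.5 = 3.4776
  gray-hulled: (364 − 289.875)² / 289.875 = 18.9548
  white-hulled: (86 − 96.625)² / 96.625 = 1.1683
χ² = 3.4776 + 18.9548 + 1.1683 = 23.6007 ≈ 23.601

23.601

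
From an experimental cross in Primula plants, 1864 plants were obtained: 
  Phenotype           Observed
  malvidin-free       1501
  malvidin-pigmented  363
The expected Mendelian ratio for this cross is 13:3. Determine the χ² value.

Total ratio parts = 16. Expected numbers out of 1864:
  malvidin-free: 1864 × 13/16 = 1514.5
  malvidin-pigmented: 1864 × 3/16 = 349.5
χ² = Σ (O − E)² / E
  malvidin-free: (1501 − 1514.5)² / 1514.5 = 0.1203
  malvidin-pigmented: (363 − 349.5)² / 349.5 = 0.5215
χ² = 0.1203 + 0.5215 = 0.6418 ≈ 0.642

0.642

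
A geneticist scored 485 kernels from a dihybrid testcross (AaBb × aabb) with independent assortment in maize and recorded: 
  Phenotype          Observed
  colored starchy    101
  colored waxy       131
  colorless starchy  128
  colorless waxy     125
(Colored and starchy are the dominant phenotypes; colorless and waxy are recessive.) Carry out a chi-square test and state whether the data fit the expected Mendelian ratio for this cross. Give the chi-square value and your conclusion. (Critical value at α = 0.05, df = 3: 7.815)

4.658; consistent

A dihybrid testcross with independent assortment gives a 1:1:1:1 ratio.
Total ratio parts = 4. Expected numbers out of 485:
  colored starchy: 485 × 1/4 = 121.25
  colored waxy: 485 × 1/4 = 121.25
  colorless starchy: 485 × 1/4 = 121.25
  colorless waxy: 485 × 1/4 = 121.25
χ² = Σ (O − E)² / E
  colored starchy: (101 − 121.25)² / 121.25 = 3.3820
  colored waxy: (131 − 121.25)² / 121.25 = 0.7840
  colorless starchy: (128 − 121.25)² / 121.25 = 0.3758
  colorless waxy: (125 − 121.25)² / 121.25 = 0.1160
χ² = 3.3820 + 0.7840 + 0.3758 + 0.1160 = 4.6578 ≈ 4.658
Degrees of freedom = 4 − 1 = 3; critical value at α = 0.05 is 7.815.
Since 4.658 < 7.815, we fail to reject the null hypothesis — the data are consistent with the 1:1:1:1 ratio.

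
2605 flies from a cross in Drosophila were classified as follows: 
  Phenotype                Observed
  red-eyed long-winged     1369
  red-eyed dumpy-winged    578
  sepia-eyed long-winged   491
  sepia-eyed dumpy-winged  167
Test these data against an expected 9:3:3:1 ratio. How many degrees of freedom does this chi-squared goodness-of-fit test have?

A goodness-of-fit test with 4 phenotype classes has df = 4 − 1 = 3.

3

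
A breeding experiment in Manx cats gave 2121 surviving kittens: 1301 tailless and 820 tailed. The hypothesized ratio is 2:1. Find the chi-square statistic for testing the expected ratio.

27.091

Total ratio parts = 3. Expected numbers out of 2121:
  tailless: 2121 × 2/3 = 1414
  tailed: 2121 × 1/3 = 707
χ² = Σ (O − E)² / E
  tailless: (1301 − 1414)² / 1414 = 9.0304
  tailed: (820 − 707)² / 707 = 18.0608
χ² = 9.0304 + 18.0608 = 27.0912 ≈ 27.091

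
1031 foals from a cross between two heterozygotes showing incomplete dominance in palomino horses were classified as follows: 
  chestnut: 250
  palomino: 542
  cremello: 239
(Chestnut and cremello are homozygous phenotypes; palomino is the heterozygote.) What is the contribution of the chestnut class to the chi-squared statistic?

0.233

With incomplete dominance, a heterozygote × heterozygote cross gives a 1:2:1 phenotypic ratio.
The 1:2:1 ratio has 4 parts, so with N = 1031 the expected counts are:
  chestnut: 1031 × 1/4 = 257.75
  palomino: 1031 × 2/4 = 515.5
  cremello: 1031 × 1/4 = 257.75
Contribution of chestnut: (250 − 257.75)² / 257.75 = 0.2330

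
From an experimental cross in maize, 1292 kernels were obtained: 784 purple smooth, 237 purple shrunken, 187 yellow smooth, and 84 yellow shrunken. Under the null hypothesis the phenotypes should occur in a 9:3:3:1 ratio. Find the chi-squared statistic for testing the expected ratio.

Expected counts for N = 1292 under a 9:3:3:1 ratio (total parts = 16):
  purple smooth: 1292 × 9/16 = 726.75
  purple shrunken: 1292 × 3/16 = 242.25
  yellow smooth: 1292 × 3/16 = 242.25
  yellow shrunken: 1292 × 1/16 = 80.75
χ² = Σ (O − E)² / E
  purple smooth: (784 − 726.75)² / 726.75 = 4.5099
  purple shrunken: (237 − 242.25)² / 242.25 = 0.1138
  yellow smooth: (187 − 242.25)² / 242.25 = 12.6009
  yellow shrunken: (84 − 80.75)² / 80.75 = 0.1308
χ² = 4.5099 + 0.1138 + 12.6009 + 0.1308 = 17.3554 ≈ 17.355

17.355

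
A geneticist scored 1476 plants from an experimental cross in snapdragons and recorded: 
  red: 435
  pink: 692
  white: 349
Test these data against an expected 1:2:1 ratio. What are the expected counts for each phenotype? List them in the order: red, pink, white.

Expected counts for N = 1476 under a 1:2:1 ratio (total parts = 4):
  red: 1476 × 1/4 = 369
  pink: 1476 × 2/4 = 738
  white: 1476 × 1/4 = 369

369, 738, 369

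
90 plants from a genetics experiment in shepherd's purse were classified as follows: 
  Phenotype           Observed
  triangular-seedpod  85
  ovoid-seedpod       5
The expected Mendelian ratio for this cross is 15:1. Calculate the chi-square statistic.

0.074

Total ratio parts = 16. Expected numbers out of 90:
  triangular-seedpod: 90 × 15/16 = 84.375
  ovoid-seedpod: 90 × 1/16 = 5.625
χ² = Σ (O − E)² / E
  triangular-seedpod: (85 − 84.375)² / 84.375 = 0.0046
  ovoid-seedpod: (5 − 5.625)² / 5.625 = 0.0694
χ² = 0.0046 + 0.0694 = 0.074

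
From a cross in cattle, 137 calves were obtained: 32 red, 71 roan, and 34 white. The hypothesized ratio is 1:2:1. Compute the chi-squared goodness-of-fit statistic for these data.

0.241

Total ratio parts = 4. Expected numbers out of 137:
  red: 137 × 1/4 = 34.25
  roan: 137 × 2/4 = 68.5
  white: 137 × 1/4 = 34.25
χ² = Σ (O − E)² / E
  red: (32 − 34.25)² / 34.25 = 0.1478
  roan: (71 − 68.5)² / 68.5 = 0.0912
  white: (34 − 34.25)² / 34.25 = 0.0018
χ² = 0.1478 + 0.0912 + 0.0018 = 0.2408 ≈ 0.241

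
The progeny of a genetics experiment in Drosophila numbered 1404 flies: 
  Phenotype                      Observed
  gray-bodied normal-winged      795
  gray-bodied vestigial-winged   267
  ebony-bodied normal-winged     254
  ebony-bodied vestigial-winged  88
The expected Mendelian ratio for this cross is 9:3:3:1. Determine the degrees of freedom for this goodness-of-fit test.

3

A goodness-of-fit test with 4 phenotype classes has df = 4 − 1 = 3.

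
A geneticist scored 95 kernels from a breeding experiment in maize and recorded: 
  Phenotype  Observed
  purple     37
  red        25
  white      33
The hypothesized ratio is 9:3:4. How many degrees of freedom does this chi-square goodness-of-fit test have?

A goodness-of-fit test with 3 phenotype classes has df = 3 − 1 = 2.

2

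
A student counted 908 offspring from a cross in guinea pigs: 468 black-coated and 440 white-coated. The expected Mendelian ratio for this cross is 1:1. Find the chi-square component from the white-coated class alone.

Under the 1:1 hypothesis (Σ ratio = 2, N = 908):
  black-coated: 908 × 1/2 = 454
  white-coated: 908 × 1/2 = 454
Contribution of white-coated: (440 − 454)² / 454 = 0.4317

0.432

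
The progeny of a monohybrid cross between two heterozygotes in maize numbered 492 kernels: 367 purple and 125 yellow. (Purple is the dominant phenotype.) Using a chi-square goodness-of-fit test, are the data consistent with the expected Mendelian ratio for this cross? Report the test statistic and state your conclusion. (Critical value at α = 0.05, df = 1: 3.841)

For a monohybrid cross between heterozygotes with complete dominance, the expected phenotypic ratio is 3:1.
The 3:1 ratio has 4 parts, so with N = 492 the expected counts are:
  purple: 492 × 3/4 = 369
  yellow: 492 × 1/4 = 123
χ² = Σ (O − E)² / E
  purple: (367 − 369)² / 369 = 0.0108
  yellow: (125 − 123)² / 123 = 0.0325
χ² = 0.0108 + 0.0325 = 0.0433 ≈ 0.043
Degrees of freedom = 2 − 1 = 1; critical value at α = 0.05 is 3.841.
Since 0.043 < 3.841, we fail to reject the null hypothesis — the data are consistent with the 3:1 ratio.

0.043; consistent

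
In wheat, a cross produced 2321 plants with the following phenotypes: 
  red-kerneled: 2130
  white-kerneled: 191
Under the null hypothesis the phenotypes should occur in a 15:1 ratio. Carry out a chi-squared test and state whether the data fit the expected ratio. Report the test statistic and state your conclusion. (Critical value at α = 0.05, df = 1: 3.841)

15.517; not consistent

Under the 15:1 hypothesis (Σ ratio = 16, N = 2321):
  red-kerneled: 2321 × 15/16 = 2175.9375
  white-kerneled: 2321 × 1/16 = 145.0625
χ² = Σ (O − E)² / E
  red-kerneled: (2130 − 2175.9375)² / 2175.9375 = 0.9698
  white-kerneled: (191 − 145.0625)² / 145.0625 = 14.5472
χ² = 0.9698 + 14.5472 = 15.517
Degrees of freedom = 2 − 1 = 1; critical value at α = 0.05 is 3.841.
Since 15.517 > 3.841, we reject the null hypothesis — the data do not fit the 15:1 ratio.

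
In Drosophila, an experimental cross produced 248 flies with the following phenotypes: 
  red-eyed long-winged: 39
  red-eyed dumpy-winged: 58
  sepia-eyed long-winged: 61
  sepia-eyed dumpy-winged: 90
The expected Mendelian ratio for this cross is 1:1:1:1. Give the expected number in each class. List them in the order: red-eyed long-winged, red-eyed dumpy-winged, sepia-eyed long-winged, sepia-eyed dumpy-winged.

62, 62, 62, 62

The 1:1:1:1 ratio has 4 parts, so with N = 248 the expected counts are:
  red-eyed long-winged: 248 × 1/4 = 62
  red-eyed dumpy-winged: 248 × 1/4 = 62
  sepia-eyed long-winged: 248 × 1/4 = 62
  sepia-eyed dumpy-winged: 248 × 1/4 = 62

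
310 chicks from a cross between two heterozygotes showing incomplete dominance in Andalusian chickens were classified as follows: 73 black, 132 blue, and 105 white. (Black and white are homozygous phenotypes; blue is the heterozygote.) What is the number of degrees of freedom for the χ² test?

2

With incomplete dominance, a heterozygote × heterozygote cross gives a 1:2:1 phenotypic ratio.
A goodness-of-fit test with 3 phenotype classes has df = 3 − 1 = 2.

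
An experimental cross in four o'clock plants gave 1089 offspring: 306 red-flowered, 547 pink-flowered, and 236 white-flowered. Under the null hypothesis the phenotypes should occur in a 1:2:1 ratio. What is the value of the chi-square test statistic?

9.022

Expected counts for N = 1089 under a 1:2:1 ratio (total parts = 4):
  red-flowered: 1089 × 1/4 = 272.25
  pink-flowered: 1089 × 2/4 = 544.5
  white-flowered: 1089 × 1/4 = 272.25
χ² = Σ (O − E)² / E
  red-flowered: (306 − 272.25)² / 272.25 = 4.1839
  pink-flowered: (547 − 544.5)² / 544.5 = 0.0115
  white-flowered: (236 − 272.25)² / 272.25 = 4.8267
χ² = 4.1839 + 0.0115 + 4.8267 = 9.0221 ≈ 9.022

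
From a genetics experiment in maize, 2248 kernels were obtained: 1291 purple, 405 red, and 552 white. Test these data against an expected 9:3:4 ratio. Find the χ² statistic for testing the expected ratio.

Total ratio parts = 16. Expected numbers out of 2248:
  purple: 2248 × 9/16 = 1264.5
  red: 2248 × 3/16 = 421.5
  white: 2248 × 4/16 = 562
χ² = Σ (O − E)² / E
  purple: (1291 − 1264.5)² / 1264.5 = 0.5554
  red: (405 − 421.5)² / 421.5 = 0.6459
  white: (552 − 562)² / 562 = 0.1779
χ² = 0.5554 + 0.6459 + 0.1779 = 1.3792 ≈ 1.379

1.379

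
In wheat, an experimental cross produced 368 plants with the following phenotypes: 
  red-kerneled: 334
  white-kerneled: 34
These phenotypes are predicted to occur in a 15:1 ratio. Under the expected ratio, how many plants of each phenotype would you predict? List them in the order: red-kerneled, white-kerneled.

Total ratio parts = 16. Expected numbers out of 368:
  red-kerneled: 368 × 15/16 = 345
  white-kerneled: 368 × 1/16 = 23

345, 23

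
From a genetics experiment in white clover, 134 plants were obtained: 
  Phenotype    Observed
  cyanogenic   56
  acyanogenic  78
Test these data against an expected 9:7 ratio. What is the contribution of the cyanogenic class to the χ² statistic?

4.980

Under the 9:7 hypothesis (Σ ratio = 16, N = 134):
  cyanogenic: 134 × 9/16 = 75.375
  acyanogenic: 134 × 7/16 = 58.625
Contribution of cyanogenic: (56 − 75.375)² / 75.375 = 4.9803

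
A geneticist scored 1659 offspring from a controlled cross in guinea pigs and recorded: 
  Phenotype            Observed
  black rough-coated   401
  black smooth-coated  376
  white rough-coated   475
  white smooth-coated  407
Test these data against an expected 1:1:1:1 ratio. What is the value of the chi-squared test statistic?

The 1:1:1:1 ratio has 4 parts, so with N = 1659 the expected counts are:
  black rough-coated: 1659 × 1/4 = 414.75
  black smooth-coated: 1659 × 1/4 = 414.75
  white rough-coated: 1659 × 1/4 = 414.75
  white smooth-coated: 1659 × 1/4 = 414.75
χ² = Σ (O − E)² / E
  black rough-coated: (401 − 414.75)² / 414.75 = 0.4558
  black smooth-coated: (376 − 414.75)² / 414.75 = 3.6204
  white rough-coated: (475 − 414.75)² / 414.75 = 8.7524
  white smooth-coated: (407 − 414.75)² / 414.75 = 0.1448
χ² = 0.4558 + 3.6204 + 8.7524 + 0.1448 = 12.9734 ≈ 12.973

12.973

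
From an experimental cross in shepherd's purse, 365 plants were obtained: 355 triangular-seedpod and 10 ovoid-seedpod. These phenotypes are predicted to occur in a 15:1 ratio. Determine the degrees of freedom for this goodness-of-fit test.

A goodness-of-fit test with 2 phenotype classes has df = 2 − 1 = 1.

1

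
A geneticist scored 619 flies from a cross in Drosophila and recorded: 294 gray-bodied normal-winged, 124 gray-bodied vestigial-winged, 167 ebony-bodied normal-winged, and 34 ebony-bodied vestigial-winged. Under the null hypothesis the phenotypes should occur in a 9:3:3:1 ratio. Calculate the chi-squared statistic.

31.899

Total ratio parts = 16. Expected numbers out of 619:
  gray-bodied normal-winged: 619 × 9/16 = 348.1875
  gray-bodied vestigial-winged: 619 × 3/16 = 116.0625
  ebony-bodied normal-winged: 619 × 3/16 = 116.0625
  ebony-bodied vestigial-winged: 619 × 1/16 = 38.6875
χ² = Σ (O − E)² / E
  gray-bodied normal-winged: (294 − 348.1875)² / 348.1875 = 8.4331
  gray-bodied vestigial-winged: (124 − 116.0625)² / 116.0625 = 0.5428
  ebony-bodied normal-winged: (167 − 116.0625)² / 116.0625 = 22.3554
  ebony-bodied vestigial-winged: (34 − 38.6875)² / 38.6875 = 0.5680
χ² = 8.4331 + 0.5428 + 22.3554 + 0.5680 = 31.8993 ≈ 31.899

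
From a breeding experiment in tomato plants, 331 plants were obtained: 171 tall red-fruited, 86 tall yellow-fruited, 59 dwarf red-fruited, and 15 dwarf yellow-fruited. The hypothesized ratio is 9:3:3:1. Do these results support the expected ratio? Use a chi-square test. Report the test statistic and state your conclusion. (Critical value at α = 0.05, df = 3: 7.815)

12.186; not consistent

Expected counts for N = 331 under a 9:3:3:1 ratio (total parts = 16):
  tall red-fruited: 331 × 9/16 = 186.1875
  tall yellow-fruited: 331 × 3/16 = 62.0625
  dwarf red-fruited: 331 × 3/16 = 62.0625
  dwarf yellow-fruited: 331 × 1/16 = 20.6875
χ² = Σ (O − E)² / E
  tall red-fruited: (171 − 186.1875)² / 186.1875 = 1.2389
  tall yellow-fruited: (86 − 62.0625)² / 62.0625 = 9.2327
  dwarf red-fruited: (59 − 62.0625)² / 62.0625 = 0.1511
  dwarf yellow-fruited: (15 − 20.6875)² / 20.6875 = 1.5636
χ² = 1.2389 + 9.2327 + 0.1511 + 1.5636 = 12.1863 ≈ 12.186
Degrees of freedom = 4 − 1 = 3; critical value at α = 0.05 is 7.815.
Since 12.186 > 7.815, we reject the null hypothesis — the data do not fit the 9:3:3:1 ratio.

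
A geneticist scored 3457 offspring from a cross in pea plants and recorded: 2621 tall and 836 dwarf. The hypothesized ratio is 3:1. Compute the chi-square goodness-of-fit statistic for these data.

Total ratio parts = 4. Expected numbers out of 3457:
  tall: 3457 × 3/4 = 2592.75
  dwarf: 3457 × 1/4 = 864.25
χ² = Σ (O − E)² / E
  tall: (2621 − 2592.75)² / 2592.75 = 0.3078
  dwarf: (836 − 864.25)² / 864.25 = 0.9234
χ² = 0.3078 + 0.9234 = 1.2312 ≈ 1.231

1.231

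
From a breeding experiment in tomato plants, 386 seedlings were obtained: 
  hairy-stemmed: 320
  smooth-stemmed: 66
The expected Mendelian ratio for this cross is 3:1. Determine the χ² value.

Expected counts for N = 386 under a 3:1 ratio (total parts = 4):
  hairy-stemmed: 386 × 3/4 = 289.5
  smooth-stemmed: 386 × 1/4 = 96.5
χ² = Σ (O − E)² / E
  hairy-stemmed: (320 − 289.5)² / 289.5 = 3.2133
  smooth-stemmed: (66 − 96.5)² / 96.5 = 9.6399
χ² = 3.2133 + 9.6399 = 12.8532 ≈ 12.853

12.853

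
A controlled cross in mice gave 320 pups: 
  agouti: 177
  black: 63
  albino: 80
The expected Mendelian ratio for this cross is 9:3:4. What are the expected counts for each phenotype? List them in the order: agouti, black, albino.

Expected counts for N = 320 under a 9:3:4 ratio (total parts = 16):
  agouti: 320 × 9/16 = 180
  black: 320 × 3/16 = 60
  albino: 320 × 4/16 = 80

180, 60, 80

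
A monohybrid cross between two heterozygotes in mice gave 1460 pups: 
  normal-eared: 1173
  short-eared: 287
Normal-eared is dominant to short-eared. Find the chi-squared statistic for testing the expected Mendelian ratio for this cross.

22.225

For a monohybrid cross between heterozygotes with complete dominance, the expected phenotypic ratio is 3:1.
The 3:1 ratio has 4 parts, so with N = 1460 the expected counts are:
  normal-eared: 1460 × 3/4 = 1095
  short-eared: 1460 × 1/4 = 365
χ² = Σ (O − E)² / E
  normal-eared: (1173 − 1095)² / 1095 = 5.5562
  short-eared: (287 − 365)² / 365 = 16.6685
χ² = 5.5562 + 16.6685 = 22.2247 ≈ 22.225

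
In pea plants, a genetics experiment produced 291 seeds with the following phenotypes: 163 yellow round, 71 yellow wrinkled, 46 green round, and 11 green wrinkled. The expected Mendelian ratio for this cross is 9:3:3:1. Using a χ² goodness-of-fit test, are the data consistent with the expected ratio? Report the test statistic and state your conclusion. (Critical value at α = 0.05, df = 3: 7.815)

Total ratio parts = 16. Expected numbers out of 291:
  yellow round: 291 × 9/16 = 163.6875
  yellow wrinkled: 291 × 3/16 = 54.5625
  green round: 291 × 3/16 = 54.5625
  green wrinkled: 291 × 1/16 = 18.1875
χ² = Σ (O − E)² / E
  yellow round: (163 − 163.6875)² / 163.6875 = 0.0029
  yellow wrinkled: (71 − 54.5625)² / 54.5625 = 4.9520
  green round: (46 − 54.5625)² / 54.5625 = 1.3437
  green wrinkled: (11 − 18.1875)² / 18.1875 = 2.8404
χ² = 0.0029 + 4.9520 + 1.3437 + 2.8404 = 9.139
Degrees of freedom = 4 − 1 = 3; critical value at α = 0.05 is 7.815.
Since 9.139 > 7.815, we reject the null hypothesis — the data do not fit the 9:3:3:1 ratio.

9.139; not consistent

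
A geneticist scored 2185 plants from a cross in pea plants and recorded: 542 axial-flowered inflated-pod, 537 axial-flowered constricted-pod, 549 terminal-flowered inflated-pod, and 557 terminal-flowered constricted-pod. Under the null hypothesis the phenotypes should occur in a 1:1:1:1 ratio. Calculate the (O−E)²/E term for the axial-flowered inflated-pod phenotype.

0.033

Under the 1:1:1:1 hypothesis (Σ ratio = 4, N = 2185):
  axial-flowered inflated-pod: 2185 × 1/4 = 546.25
  axial-flowered constricted-pod: 2185 × 1/4 = 546.25
  terminal-flowered inflated-pod: 2185 × 1/4 = 546.25
  terminal-flowered constricted-pod: 2185 × 1/4 = 546.25
Contribution of axial-flowered inflated-pod: (542 − 546.25)² / 546.25 = 0.0331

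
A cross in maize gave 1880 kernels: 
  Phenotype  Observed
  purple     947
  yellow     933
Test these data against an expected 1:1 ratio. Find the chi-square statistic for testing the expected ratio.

Total ratio parts = 2. Expected numbers out of 1880:
  purple: 1880 × 1/2 = 940
  yellow: 1880 × 1/2 = 940
χ² = Σ (O − E)² / E
  purple: (947 − 940)² / 940 = 0.0521
  yellow: (933 − 940)² / 940 = 0.0521
χ² = 0.0521 + 0.0521 = 0.1042 ≈ 0.104

0.104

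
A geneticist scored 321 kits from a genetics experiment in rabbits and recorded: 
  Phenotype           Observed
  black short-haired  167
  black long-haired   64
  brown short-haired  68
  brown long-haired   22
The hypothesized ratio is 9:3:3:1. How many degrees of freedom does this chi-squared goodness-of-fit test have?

3

A goodness-of-fit test with 4 phenotype classes has df = 4 − 1 = 3.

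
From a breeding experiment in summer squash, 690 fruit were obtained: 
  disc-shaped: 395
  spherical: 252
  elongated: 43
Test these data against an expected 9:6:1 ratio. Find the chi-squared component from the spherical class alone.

0.176

Under the 9:6:1 hypothesis (Σ ratio = 16, N = 690):
  disc-shaped: 690 × 9/16 = 388.125
  spherical: 690 × 6/16 = 258.75
  elongated: 690 × 1/16 = 43.125
Contribution of spherical: (252 − 258.75)² / 258.75 = 0.1761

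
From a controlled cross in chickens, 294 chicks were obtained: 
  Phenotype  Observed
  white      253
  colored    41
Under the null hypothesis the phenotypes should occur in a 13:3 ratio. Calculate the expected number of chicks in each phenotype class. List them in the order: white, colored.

Total ratio parts = 16. Expected numbers out of 294:
  white: 294 × 13/16 = 238.875
  colored: 294 × 3/16 = 55.125

238.875, 55.125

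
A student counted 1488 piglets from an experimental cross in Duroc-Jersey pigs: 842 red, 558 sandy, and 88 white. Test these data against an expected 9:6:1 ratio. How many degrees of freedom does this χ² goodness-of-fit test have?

2

A goodness-of-fit test with 3 phenotype classes has df = 3 − 1 = 2.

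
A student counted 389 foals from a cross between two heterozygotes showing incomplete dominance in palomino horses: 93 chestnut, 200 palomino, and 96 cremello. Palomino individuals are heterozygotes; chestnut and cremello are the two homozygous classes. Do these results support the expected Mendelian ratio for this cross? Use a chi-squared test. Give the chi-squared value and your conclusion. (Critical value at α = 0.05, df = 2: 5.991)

0.357; consistent

With incomplete dominance, a heterozygote × heterozygote cross gives a 1:2:1 phenotypic ratio.
Expected counts for N = 389 under a 1:2:1 ratio (total parts = 4):
  chestnut: 389 × 1/4 = 97.25
  palomino: 389 × 2/4 = 194.5
  cremello: 389 × 1/4 = 97.25
χ² = Σ (O − E)² / E
  chestnut: (93 − 97.25)² / 97.25 = 0.1857
  palomino: (200 − 194.5)² / 194.5 = 0.1555
  cremello: (96 − 97.25)² / 97.25 = 0.0161
χ² = 0.1857 + 0.1555 + 0.0161 = 0.3573 ≈ 0.357
Degrees of freedom = 3 − 1 = 2; critical value at α = 0.05 is 5.991.
Since 0.357 < 5.991, we fail to reject the null hypothesis — the data are consistent with the 1:2:1 ratio.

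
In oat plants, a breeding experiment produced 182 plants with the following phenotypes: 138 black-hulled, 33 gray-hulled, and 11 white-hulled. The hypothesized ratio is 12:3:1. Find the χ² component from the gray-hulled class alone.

0.037

Under the 12:3:1 hypothesis (Σ ratio = 16, N = 182):
  black-hulled: 182 × 12/16 = 136.5
  gray-hulled: 182 × 3/16 = 34.125
  white-hulled: 182 × 1/16 = 11.375
Contribution of gray-hulled: (33 − 34.125)² / 34.125 = 0.0371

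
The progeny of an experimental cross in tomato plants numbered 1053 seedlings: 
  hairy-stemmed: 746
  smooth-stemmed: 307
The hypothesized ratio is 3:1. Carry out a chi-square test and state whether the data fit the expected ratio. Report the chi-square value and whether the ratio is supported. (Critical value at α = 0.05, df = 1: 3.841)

The 3:1 ratio has 4 parts, so with N = 1053 the expected counts are:
  hairy-stemmed: 1053 × 3/4 = 789.75
  smooth-stemmed: 1053 × 1/4 = 263.25
χ² = Σ (O − E)² / E
  hairy-stemmed: (746 − 789.75)² / 789.75 = 2.4236
  smooth-stemmed: (307 − 263.25)² / 263.25 = 7.2709
χ² = 2.4236 + 7.2709 = 9.6945 ≈ 9.695
Degrees of freedom = 2 − 1 = 1; critical value at α = 0.05 is 3.841.
Since 9.695 > 3.841, we reject the null hypothesis — the data do not fit the 3:1 ratio.

9.695; not consistent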